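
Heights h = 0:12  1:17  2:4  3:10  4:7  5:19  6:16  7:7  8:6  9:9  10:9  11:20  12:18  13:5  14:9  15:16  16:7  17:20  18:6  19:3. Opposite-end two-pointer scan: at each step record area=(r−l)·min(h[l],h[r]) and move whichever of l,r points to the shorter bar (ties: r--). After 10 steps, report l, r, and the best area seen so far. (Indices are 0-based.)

l=8, r=17, best area=272

l=0 r=19: min(12,3)*19=57 best=57 *, r--
l=0 r=18: min(12,6)*18=108 best=108 *, r--
l=0 r=17: min(12,20)*17=204 best=204 *, l++
l=1 r=17: min(17,20)*16=272 best=272 *, l++
l=2 r=17: min(4,20)*15=60 best=272, l++
l=3 r=17: min(10,20)*14=140 best=272, l++
l=4 r=17: min(7,20)*13=91 best=272, l++
l=5 r=17: min(19,20)*12=228 best=272, l++
l=6 r=17: min(16,20)*11=176 best=272, l++
l=7 r=17: min(7,20)*10=70 best=272, l++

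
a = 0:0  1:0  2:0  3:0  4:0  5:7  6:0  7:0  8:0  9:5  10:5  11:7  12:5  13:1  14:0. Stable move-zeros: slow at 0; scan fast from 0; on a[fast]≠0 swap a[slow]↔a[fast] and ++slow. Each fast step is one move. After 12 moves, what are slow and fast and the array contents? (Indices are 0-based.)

(s=0,f=0) a[fast]=0 → fast++
(s=0,f=1) a[fast]=0 → fast++
(s=0,f=2) a[fast]=0 → fast++
(s=0,f=3) a[fast]=0 → fast++
(s=0,f=4) a[fast]=0 → fast++
(s=0,f=5) a[fast]=7≠0 swap→a[0]=7 → slow++,fast++
(s=1,f=6) a[fast]=0 → fast++
(s=1,f=7) a[fast]=0 → fast++
(s=1,f=8) a[fast]=0 → fast++
(s=1,f=9) a[fast]=5≠0 swap→a[1]=5 → slow++,fast++
(s=2,f=10) a[fast]=5≠0 swap→a[2]=5 → slow++,fast++
(s=3,f=11) a[fast]=7≠0 swap→a[3]=7 → slow++,fast++

slow=4, fast=12, a=[7, 5, 5, 7, 0, 0, 0, 0, 0, 0, 0, 0, 5, 1, 0]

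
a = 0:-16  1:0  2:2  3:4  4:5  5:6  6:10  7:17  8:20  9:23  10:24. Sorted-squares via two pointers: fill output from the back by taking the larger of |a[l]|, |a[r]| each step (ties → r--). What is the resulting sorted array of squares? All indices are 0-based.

[0, 4, 16, 25, 36, 100, 256, 289, 400, 529, 576]

l=0 r=10: |-16|<=|24| out[10]=576, r--
l=0 r=9: |-16|<=|23| out[9]=529, r--
l=0 r=8: |-16|<=|20| out[8]=400, r--
l=0 r=7: |-16|<=|17| out[7]=289, r--
l=0 r=6: |-16|>|10| out[6]=256, l++
l=1 r=6: |0|<=|10| out[5]=100, r--
l=1 r=5: |0|<=|6| out[4]=36, r--
l=1 r=4: |0|<=|5| out[3]=25, r--
l=1 r=3: |0|<=|4| out[2]=16, r--
l=1 r=2: |0|<=|2| out[1]=4, r--
l=1 r=1: |0|<=|0| out[0]=0, r--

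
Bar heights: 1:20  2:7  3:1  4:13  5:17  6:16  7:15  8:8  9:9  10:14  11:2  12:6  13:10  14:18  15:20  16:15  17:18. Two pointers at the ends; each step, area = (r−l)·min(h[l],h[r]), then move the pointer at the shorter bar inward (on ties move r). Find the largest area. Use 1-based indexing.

[1,17] min(20,18)*16=288 best=288 * → r--
[1,16] min(20,15)*15=225 best=288 → r--
[1,15] min(20,20)*14=280 best=288 → r--
[1,14] min(20,18)*13=234 best=288 → r--
[1,13] min(20,10)*12=120 best=288 → r--
[1,12] min(20,6)*11=66 best=288 → r--
[1,11] min(20,2)*10=20 best=288 → r--
[1,10] min(20,14)*9=126 best=288 → r--
[1,9] min(20,9)*8=72 best=288 → r--
[1,8] min(20,8)*7=56 best=288 → r--
[1,7] min(20,15)*6=90 best=288 → r--
[1,6] min(20,16)*5=80 best=288 → r--
[1,5] min(20,17)*4=68 best=288 → r--
[1,4] min(20,13)*3=39 best=288 → r--
[1,3] min(20,1)*2=2 best=288 → r--
[1,2] min(20,7)*1=7 best=288 → r--

max area = 288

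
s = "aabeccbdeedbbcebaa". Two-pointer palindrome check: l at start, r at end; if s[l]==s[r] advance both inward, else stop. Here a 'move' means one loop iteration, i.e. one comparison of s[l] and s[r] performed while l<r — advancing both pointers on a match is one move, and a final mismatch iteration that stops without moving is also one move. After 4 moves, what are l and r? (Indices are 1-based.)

[1,18] 'a'=='a' → l++,r--
[2,17] 'a'=='a' → l++,r--
[3,16] 'b'=='b' → l++,r--
[4,15] 'e'=='e' → l++,r--

l=5, r=14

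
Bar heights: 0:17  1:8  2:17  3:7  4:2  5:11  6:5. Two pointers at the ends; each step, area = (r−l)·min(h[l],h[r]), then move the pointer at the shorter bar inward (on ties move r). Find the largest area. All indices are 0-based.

max area = 55

l=0 r=6: min(17,5)*6=30 best=30 *, r--
l=0 r=5: min(17,11)*5=55 best=55 *, r--
l=0 r=4: min(17,2)*4=8 best=55, r--
l=0 r=3: min(17,7)*3=21 best=55, r--
l=0 r=2: min(17,17)*2=34 best=55, r--
l=0 r=1: min(17,8)*1=8 best=55, r--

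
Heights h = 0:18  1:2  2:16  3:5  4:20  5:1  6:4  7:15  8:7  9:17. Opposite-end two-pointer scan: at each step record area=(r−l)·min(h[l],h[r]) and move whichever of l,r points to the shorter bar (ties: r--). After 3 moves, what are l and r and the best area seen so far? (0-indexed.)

[0,9] min(18,17)*9=153 best=153 * → r--
[0,8] min(18,7)*8=56 best=153 → r--
[0,7] min(18,15)*7=105 best=153 → r--

l=0, r=6, best area=153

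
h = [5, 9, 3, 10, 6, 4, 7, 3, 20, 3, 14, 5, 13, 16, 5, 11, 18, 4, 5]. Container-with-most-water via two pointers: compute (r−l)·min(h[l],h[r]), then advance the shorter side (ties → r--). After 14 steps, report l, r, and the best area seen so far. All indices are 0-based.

l=8, r=12, best area=144

[0,18] min(5,5)*18=90 best=90 * → r--
[0,17] min(5,4)*17=68 best=90 → r--
[0,16] min(5,18)*16=80 best=90 → l++
[1,16] min(9,18)*15=135 best=135 * → l++
[2,16] min(3,18)*14=42 best=135 → l++
[3,16] min(10,18)*13=130 best=135 → l++
[4,16] min(6,18)*12=72 best=135 → l++
[5,16] min(4,18)*11=44 best=135 → l++
[6,16] min(7,18)*10=70 best=135 → l++
[7,16] min(3,18)*9=27 best=135 → l++
[8,16] min(20,18)*8=144 best=144 * → r--
[8,15] min(20,11)*7=77 best=144 → r--
[8,14] min(20,5)*6=30 best=144 → r--
[8,13] min(20,16)*5=80 best=144 → r--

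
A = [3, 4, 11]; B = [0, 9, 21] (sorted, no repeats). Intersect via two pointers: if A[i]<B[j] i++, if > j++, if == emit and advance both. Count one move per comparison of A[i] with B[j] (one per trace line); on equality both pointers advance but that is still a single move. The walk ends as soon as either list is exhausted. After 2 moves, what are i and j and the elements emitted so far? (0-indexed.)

i=0 j=0: 3>0, j++
i=0 j=1: 3<9, i++

i=1, j=1, emitted=[]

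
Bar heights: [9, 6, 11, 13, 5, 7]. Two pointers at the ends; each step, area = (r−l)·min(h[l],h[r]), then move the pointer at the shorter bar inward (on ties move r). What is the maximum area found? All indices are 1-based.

max area = 35

[1,6] min(9,7)*5=35 best=35 * → r--
[1,5] min(9,5)*4=20 best=35 → r--
[1,4] min(9,13)*3=27 best=35 → l++
[2,4] min(6,13)*2=12 best=35 → l++
[3,4] min(11,13)*1=11 best=35 → l++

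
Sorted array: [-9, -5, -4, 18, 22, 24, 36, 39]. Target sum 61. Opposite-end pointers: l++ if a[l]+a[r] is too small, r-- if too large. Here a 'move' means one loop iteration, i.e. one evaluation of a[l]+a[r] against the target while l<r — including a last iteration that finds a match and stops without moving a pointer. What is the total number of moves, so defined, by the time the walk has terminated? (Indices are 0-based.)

5 moves

[0,7] -9+39=30 <61 → l++
[1,7] -5+39=34 <61 → l++
[2,7] -4+39=35 <61 → l++
[3,7] 18+39=57 <61 → l++
[4,7] 22+39=61 → found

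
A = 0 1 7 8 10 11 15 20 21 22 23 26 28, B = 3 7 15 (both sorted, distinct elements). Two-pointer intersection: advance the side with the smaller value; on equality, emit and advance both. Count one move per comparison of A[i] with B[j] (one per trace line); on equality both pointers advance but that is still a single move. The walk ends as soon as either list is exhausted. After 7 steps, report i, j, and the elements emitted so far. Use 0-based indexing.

i=0 j=0: 0<3, i++
i=1 j=0: 1<3, i++
i=2 j=0: 7>3, j++
i=2 j=1: 7==7 emit, i++,j++
i=3 j=2: 8<15, i++
i=4 j=2: 10<15, i++
i=5 j=2: 11<15, i++

i=6, j=2, emitted=[7]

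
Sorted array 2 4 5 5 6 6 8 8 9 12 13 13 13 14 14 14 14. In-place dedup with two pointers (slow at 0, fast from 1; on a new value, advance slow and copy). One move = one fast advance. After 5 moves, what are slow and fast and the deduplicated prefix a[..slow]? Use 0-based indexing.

slow=0 fast=1: a[fast]=4≠a[slow]=2 write a[1]=4, slow++,fast++
slow=1 fast=2: a[fast]=5≠a[slow]=4 write a[2]=5, slow++,fast++
slow=2 fast=3: a[fast]=5=a[slow] dup, fast++
slow=2 fast=4: a[fast]=6≠a[slow]=5 write a[3]=6, slow++,fast++
slow=3 fast=5: a[fast]=6=a[slow] dup, fast++

slow=3, fast=6, prefix=[2, 4, 5, 6]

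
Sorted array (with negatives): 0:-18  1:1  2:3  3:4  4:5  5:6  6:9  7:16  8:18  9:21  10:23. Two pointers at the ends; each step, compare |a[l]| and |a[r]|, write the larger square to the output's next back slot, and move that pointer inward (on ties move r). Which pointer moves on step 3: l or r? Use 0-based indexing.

l=0 r=10: |-18|<=|23| out[10]=529, r--
l=0 r=9: |-18|<=|21| out[9]=441, r--
l=0 r=8: |-18|<=|18| out[8]=324, r--

r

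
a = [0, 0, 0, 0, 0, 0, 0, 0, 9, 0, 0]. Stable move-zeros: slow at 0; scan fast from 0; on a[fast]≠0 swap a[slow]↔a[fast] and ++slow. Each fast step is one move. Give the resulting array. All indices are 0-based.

[9, 0, 0, 0, 0, 0, 0, 0, 0, 0, 0]

slow=0 fast=0: a[fast]=0, fast++
slow=0 fast=1: a[fast]=0, fast++
slow=0 fast=2: a[fast]=0, fast++
slow=0 fast=3: a[fast]=0, fast++
slow=0 fast=4: a[fast]=0, fast++
slow=0 fast=5: a[fast]=0, fast++
slow=0 fast=6: a[fast]=0, fast++
slow=0 fast=7: a[fast]=0, fast++
slow=0 fast=8: a[fast]=9≠0 swap→a[0]=9, slow++,fast++
slow=1 fast=9: a[fast]=0, fast++
slow=1 fast=10: a[fast]=0, fast++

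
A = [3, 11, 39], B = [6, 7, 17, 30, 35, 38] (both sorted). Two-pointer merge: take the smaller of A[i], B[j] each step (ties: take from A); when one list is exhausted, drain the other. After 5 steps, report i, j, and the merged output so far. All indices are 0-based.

i=0 j=0: A[i]=3<=B[j]=6 take 3, i++
i=1 j=0: A[i]=11>B[j]=6 take 6, j++
i=1 j=1: A[i]=11>B[j]=7 take 7, j++
i=1 j=2: A[i]=11<=B[j]=17 take 11, i++
i=2 j=2: A[i]=39>B[j]=17 take 17, j++

i=2, j=3, merged so far=[3, 6, 7, 11, 17]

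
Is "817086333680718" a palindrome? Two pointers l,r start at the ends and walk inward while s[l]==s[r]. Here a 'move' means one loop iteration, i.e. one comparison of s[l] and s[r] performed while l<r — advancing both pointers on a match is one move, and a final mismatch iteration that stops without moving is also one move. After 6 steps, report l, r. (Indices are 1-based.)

l=7, r=9

[1,15] '8'=='8' → l++,r--
[2,14] '1'=='1' → l++,r--
[3,13] '7'=='7' → l++,r--
[4,12] '0'=='0' → l++,r--
[5,11] '8'=='8' → l++,r--
[6,10] '6'=='6' → l++,r--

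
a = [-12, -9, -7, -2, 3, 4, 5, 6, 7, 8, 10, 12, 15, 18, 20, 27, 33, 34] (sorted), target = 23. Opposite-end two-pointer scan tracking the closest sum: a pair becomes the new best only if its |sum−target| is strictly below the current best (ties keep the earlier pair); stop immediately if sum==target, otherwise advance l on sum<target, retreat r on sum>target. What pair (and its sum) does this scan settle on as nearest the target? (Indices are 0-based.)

[0,17] -12+34=22 d=1 * → l++
[1,17] -9+34=25 d=2 → r--
[1,16] -9+33=24 d=1 → r--
[1,15] -9+27=18 d=5 → l++
[2,15] -7+27=20 d=3 → l++
[3,15] -2+27=25 d=2 → r--
[3,14] -2+20=18 d=5 → l++
[4,14] 3+20=23 d=0 * → stop

pair (3, 20) with sum 23 (|Δ|=0)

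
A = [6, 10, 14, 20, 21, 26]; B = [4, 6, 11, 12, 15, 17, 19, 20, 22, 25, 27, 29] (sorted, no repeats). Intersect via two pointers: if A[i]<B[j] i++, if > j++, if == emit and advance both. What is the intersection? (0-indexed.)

[i=0,j=0] 6>4 → j++
[i=0,j=1] 6==6 emit → i++,j++
[i=1,j=2] 10<11 → i++
[i=2,j=2] 14>11 → j++
[i=2,j=3] 14>12 → j++
[i=2,j=4] 14<15 → i++
[i=3,j=4] 20>15 → j++
[i=3,j=5] 20>17 → j++
[i=3,j=6] 20>19 → j++
[i=3,j=7] 20==20 emit → i++,j++
[i=4,j=8] 21<22 → i++
[i=5,j=8] 26>22 → j++
[i=5,j=9] 26>25 → j++
[i=5,j=10] 26<27 → i++

intersection = [6, 20]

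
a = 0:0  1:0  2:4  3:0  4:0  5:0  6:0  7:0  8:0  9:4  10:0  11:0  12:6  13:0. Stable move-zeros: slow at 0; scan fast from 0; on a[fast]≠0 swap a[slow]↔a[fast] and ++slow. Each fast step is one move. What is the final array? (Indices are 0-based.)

[4, 4, 6, 0, 0, 0, 0, 0, 0, 0, 0, 0, 0, 0]

slow=0 fast=0: a[fast]=0, fast++
slow=0 fast=1: a[fast]=0, fast++
slow=0 fast=2: a[fast]=4≠0 swap→a[0]=4, slow++,fast++
slow=1 fast=3: a[fast]=0, fast++
slow=1 fast=4: a[fast]=0, fast++
slow=1 fast=5: a[fast]=0, fast++
slow=1 fast=6: a[fast]=0, fast++
slow=1 fast=7: a[fast]=0, fast++
slow=1 fast=8: a[fast]=0, fast++
slow=1 fast=9: a[fast]=4≠0 swap→a[1]=4, slow++,fast++
slow=2 fast=10: a[fast]=0, fast++
slow=2 fast=11: a[fast]=0, fast++
slow=2 fast=12: a[fast]=6≠0 swap→a[2]=6, slow++,fast++
slow=3 fast=13: a[fast]=0, fast++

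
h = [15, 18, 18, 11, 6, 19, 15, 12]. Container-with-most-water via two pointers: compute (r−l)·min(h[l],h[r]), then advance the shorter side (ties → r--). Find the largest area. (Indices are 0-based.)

max area = 90

l=0 r=7: min(15,12)*7=84 best=84 *, r--
l=0 r=6: min(15,15)*6=90 best=90 *, r--
l=0 r=5: min(15,19)*5=75 best=90, l++
l=1 r=5: min(18,19)*4=72 best=90, l++
l=2 r=5: min(18,19)*3=54 best=90, l++
l=3 r=5: min(11,19)*2=22 best=90, l++
l=4 r=5: min(6,19)*1=6 best=90, l++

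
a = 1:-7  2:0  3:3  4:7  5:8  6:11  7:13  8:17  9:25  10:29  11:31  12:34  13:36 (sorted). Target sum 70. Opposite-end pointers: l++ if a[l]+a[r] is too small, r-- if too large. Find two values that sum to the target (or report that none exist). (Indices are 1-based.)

l=1 r=13: -7+36=29 <70, l++
l=2 r=13: 0+36=36 <70, l++
l=3 r=13: 3+36=39 <70, l++
l=4 r=13: 7+36=43 <70, l++
l=5 r=13: 8+36=44 <70, l++
l=6 r=13: 11+36=47 <70, l++
l=7 r=13: 13+36=49 <70, l++
l=8 r=13: 17+36=53 <70, l++
l=9 r=13: 25+36=61 <70, l++
l=10 r=13: 29+36=65 <70, l++
l=11 r=13: 31+36=67 <70, l++
l=12 r=13: 34+36=70, found

(34, 36)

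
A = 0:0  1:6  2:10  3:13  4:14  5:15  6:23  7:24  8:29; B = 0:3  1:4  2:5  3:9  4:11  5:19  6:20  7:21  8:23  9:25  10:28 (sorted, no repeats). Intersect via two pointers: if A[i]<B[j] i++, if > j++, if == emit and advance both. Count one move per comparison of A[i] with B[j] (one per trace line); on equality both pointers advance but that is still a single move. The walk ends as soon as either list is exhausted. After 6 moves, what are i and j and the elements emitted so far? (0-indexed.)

[i=0,j=0] 0<3 → i++
[i=1,j=0] 6>3 → j++
[i=1,j=1] 6>4 → j++
[i=1,j=2] 6>5 → j++
[i=1,j=3] 6<9 → i++
[i=2,j=3] 10>9 → j++

i=2, j=4, emitted=[]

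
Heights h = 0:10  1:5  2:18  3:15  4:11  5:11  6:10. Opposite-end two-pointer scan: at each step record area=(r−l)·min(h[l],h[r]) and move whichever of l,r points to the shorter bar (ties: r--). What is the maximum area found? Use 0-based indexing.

max area = 60

l=0 r=6: min(10,10)*6=60 best=60 *, r--
l=0 r=5: min(10,11)*5=50 best=60, l++
l=1 r=5: min(5,11)*4=20 best=60, l++
l=2 r=5: min(18,11)*3=33 best=60, r--
l=2 r=4: min(18,11)*2=22 best=60, r--
l=2 r=3: min(18,15)*1=15 best=60, r--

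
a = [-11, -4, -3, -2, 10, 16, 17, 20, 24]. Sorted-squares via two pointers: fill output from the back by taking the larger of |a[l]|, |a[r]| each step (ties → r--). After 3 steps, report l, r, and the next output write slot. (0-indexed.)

l=0, r=5, next write slot=5

l=0 r=8: |-11|<=|24| out[8]=576, r--
l=0 r=7: |-11|<=|20| out[7]=400, r--
l=0 r=6: |-11|<=|17| out[6]=289, r--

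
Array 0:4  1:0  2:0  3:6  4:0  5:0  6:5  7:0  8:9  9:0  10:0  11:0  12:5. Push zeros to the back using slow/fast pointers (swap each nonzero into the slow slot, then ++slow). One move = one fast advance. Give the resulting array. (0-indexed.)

slow=0 fast=0: a[fast]=4≠0 swap→a[0]=4, slow++,fast++
slow=1 fast=1: a[fast]=0, fast++
slow=1 fast=2: a[fast]=0, fast++
slow=1 fast=3: a[fast]=6≠0 swap→a[1]=6, slow++,fast++
slow=2 fast=4: a[fast]=0, fast++
slow=2 fast=5: a[fast]=0, fast++
slow=2 fast=6: a[fast]=5≠0 swap→a[2]=5, slow++,fast++
slow=3 fast=7: a[fast]=0, fast++
slow=3 fast=8: a[fast]=9≠0 swap→a[3]=9, slow++,fast++
slow=4 fast=9: a[fast]=0, fast++
slow=4 fast=10: a[fast]=0, fast++
slow=4 fast=11: a[fast]=0, fast++
slow=4 fast=12: a[fast]=5≠0 swap→a[4]=5, slow++,fast++

[4, 6, 5, 9, 5, 0, 0, 0, 0, 0, 0, 0, 0]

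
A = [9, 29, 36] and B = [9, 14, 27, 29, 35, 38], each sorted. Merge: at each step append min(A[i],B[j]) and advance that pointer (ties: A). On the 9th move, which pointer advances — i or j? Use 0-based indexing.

i=0 j=0: A[i]=9<=B[j]=9 take 9, i++
i=1 j=0: A[i]=29>B[j]=9 take 9, j++
i=1 j=1: A[i]=29>B[j]=14 take 14, j++
i=1 j=2: A[i]=29>B[j]=27 take 27, j++
i=1 j=3: A[i]=29<=B[j]=29 take 29, i++
i=2 j=3: A[i]=36>B[j]=29 take 29, j++
i=2 j=4: A[i]=36>B[j]=35 take 35, j++
i=2 j=5: A[i]=36<=B[j]=38 take 36, i++
i=3 j=5: A done, take B[j]=38, j++

j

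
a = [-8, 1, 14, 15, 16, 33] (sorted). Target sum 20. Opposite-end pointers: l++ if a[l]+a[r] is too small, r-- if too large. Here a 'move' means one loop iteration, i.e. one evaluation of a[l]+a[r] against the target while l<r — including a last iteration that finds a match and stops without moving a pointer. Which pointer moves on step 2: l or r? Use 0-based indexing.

l

[0,5] -8+33=25 >20 → r--
[0,4] -8+16=8 <20 → l++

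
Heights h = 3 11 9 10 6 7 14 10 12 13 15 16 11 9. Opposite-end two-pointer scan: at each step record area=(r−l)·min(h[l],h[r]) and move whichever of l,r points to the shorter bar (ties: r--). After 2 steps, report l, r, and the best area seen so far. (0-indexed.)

[0,13] min(3,9)*13=39 best=39 * → l++
[1,13] min(11,9)*12=108 best=108 * → r--

l=1, r=12, best area=108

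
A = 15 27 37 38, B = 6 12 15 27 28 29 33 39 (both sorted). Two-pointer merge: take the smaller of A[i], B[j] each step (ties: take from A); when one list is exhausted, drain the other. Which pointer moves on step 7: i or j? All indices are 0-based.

i=0 j=0: A[i]=15>B[j]=6 take 6, j++
i=0 j=1: A[i]=15>B[j]=12 take 12, j++
i=0 j=2: A[i]=15<=B[j]=15 take 15, i++
i=1 j=2: A[i]=27>B[j]=15 take 15, j++
i=1 j=3: A[i]=27<=B[j]=27 take 27, i++
i=2 j=3: A[i]=37>B[j]=27 take 27, j++
i=2 j=4: A[i]=37>B[j]=28 take 28, j++

j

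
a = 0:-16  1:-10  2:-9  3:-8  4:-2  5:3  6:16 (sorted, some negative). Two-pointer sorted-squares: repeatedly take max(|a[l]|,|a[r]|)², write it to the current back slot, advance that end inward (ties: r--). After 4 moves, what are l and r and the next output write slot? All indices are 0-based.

l=3, r=5, next write slot=2

[0,6] |-16|<=|16| out[6]=256 → r--
[0,5] |-16|>|3| out[5]=256 → l++
[1,5] |-10|>|3| out[4]=100 → l++
[2,5] |-9|>|3| out[3]=81 → l++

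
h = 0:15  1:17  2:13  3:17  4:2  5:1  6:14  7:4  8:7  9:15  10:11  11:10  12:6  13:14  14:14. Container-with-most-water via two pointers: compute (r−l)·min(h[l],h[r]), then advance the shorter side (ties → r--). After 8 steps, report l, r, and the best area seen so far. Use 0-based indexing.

[0,14] min(15,14)*14=196 best=196 * → r--
[0,13] min(15,14)*13=182 best=196 → r--
[0,12] min(15,6)*12=72 best=196 → r--
[0,11] min(15,10)*11=110 best=196 → r--
[0,10] min(15,11)*10=110 best=196 → r--
[0,9] min(15,15)*9=135 best=196 → r--
[0,8] min(15,7)*8=56 best=196 → r--
[0,7] min(15,4)*7=28 best=196 → r--

l=0, r=6, best area=196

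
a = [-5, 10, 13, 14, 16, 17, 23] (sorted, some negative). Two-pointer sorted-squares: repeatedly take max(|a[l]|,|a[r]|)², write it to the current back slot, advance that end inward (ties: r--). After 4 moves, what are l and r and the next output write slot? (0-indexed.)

l=0, r=2, next write slot=2

[0,6] |-5|<=|23| out[6]=529 → r--
[0,5] |-5|<=|17| out[5]=289 → r--
[0,4] |-5|<=|16| out[4]=256 → r--
[0,3] |-5|<=|14| out[3]=196 → r--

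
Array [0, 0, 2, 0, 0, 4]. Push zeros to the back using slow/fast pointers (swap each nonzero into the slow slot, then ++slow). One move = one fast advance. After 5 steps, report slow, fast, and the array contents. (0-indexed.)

slow=1, fast=5, a=[2, 0, 0, 0, 0, 4]

(s=0,f=0) a[fast]=0 → fast++
(s=0,f=1) a[fast]=0 → fast++
(s=0,f=2) a[fast]=2≠0 swap→a[0]=2 → slow++,fast++
(s=1,f=3) a[fast]=0 → fast++
(s=1,f=4) a[fast]=0 → fast++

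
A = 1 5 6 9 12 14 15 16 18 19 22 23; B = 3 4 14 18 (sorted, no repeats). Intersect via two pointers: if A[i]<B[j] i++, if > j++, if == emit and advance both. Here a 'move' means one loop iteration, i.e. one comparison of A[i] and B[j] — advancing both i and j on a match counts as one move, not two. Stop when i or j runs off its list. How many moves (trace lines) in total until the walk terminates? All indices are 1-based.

11 moves

i=1 j=1: 1<3, i++
i=2 j=1: 5>3, j++
i=2 j=2: 5>4, j++
i=2 j=3: 5<14, i++
i=3 j=3: 6<14, i++
i=4 j=3: 9<14, i++
i=5 j=3: 12<14, i++
i=6 j=3: 14==14 emit, i++,j++
i=7 j=4: 15<18, i++
i=8 j=4: 16<18, i++
i=9 j=4: 18==18 emit, i++,j++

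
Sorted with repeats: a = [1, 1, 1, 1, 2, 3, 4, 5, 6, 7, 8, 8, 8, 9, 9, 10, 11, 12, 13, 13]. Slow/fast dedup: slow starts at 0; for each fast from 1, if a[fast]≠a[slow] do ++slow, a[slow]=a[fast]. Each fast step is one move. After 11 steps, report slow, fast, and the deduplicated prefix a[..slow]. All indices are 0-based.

slow=0 fast=1: a[fast]=1=a[slow] dup, fast++
slow=0 fast=2: a[fast]=1=a[slow] dup, fast++
slow=0 fast=3: a[fast]=1=a[slow] dup, fast++
slow=0 fast=4: a[fast]=2≠a[slow]=1 write a[1]=2, slow++,fast++
slow=1 fast=5: a[fast]=3≠a[slow]=2 write a[2]=3, slow++,fast++
slow=2 fast=6: a[fast]=4≠a[slow]=3 write a[3]=4, slow++,fast++
slow=3 fast=7: a[fast]=5≠a[slow]=4 write a[4]=5, slow++,fast++
slow=4 fast=8: a[fast]=6≠a[slow]=5 write a[5]=6, slow++,fast++
slow=5 fast=9: a[fast]=7≠a[slow]=6 write a[6]=7, slow++,fast++
slow=6 fast=10: a[fast]=8≠a[slow]=7 write a[7]=8, slow++,fast++
slow=7 fast=11: a[fast]=8=a[slow] dup, fast++

slow=7, fast=12, prefix=[1, 2, 3, 4, 5, 6, 7, 8]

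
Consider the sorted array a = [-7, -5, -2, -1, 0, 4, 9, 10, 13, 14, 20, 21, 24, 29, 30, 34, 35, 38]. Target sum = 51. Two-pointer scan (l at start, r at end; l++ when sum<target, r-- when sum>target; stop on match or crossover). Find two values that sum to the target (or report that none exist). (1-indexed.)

l=1 r=18: -7+38=31 <51, l++
l=2 r=18: -5+38=33 <51, l++
l=3 r=18: -2+38=36 <51, l++
l=4 r=18: -1+38=37 <51, l++
l=5 r=18: 0+38=38 <51, l++
l=6 r=18: 4+38=42 <51, l++
l=7 r=18: 9+38=47 <51, l++
l=8 r=18: 10+38=48 <51, l++
l=9 r=18: 13+38=51, found

(13, 38)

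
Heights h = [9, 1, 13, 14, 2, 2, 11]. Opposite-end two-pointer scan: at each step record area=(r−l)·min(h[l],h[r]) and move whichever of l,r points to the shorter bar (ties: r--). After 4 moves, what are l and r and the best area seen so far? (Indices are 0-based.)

l=2, r=4, best area=54

l=0 r=6: min(9,11)*6=54 best=54 *, l++
l=1 r=6: min(1,11)*5=5 best=54, l++
l=2 r=6: min(13,11)*4=44 best=54, r--
l=2 r=5: min(13,2)*3=6 best=54, r--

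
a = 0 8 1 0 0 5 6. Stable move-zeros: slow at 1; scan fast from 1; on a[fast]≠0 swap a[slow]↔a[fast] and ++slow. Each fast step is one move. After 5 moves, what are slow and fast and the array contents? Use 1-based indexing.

slow=1 fast=1: a[fast]=0, fast++
slow=1 fast=2: a[fast]=8≠0 swap→a[1]=8, slow++,fast++
slow=2 fast=3: a[fast]=1≠0 swap→a[2]=1, slow++,fast++
slow=3 fast=4: a[fast]=0, fast++
slow=3 fast=5: a[fast]=0, fast++

slow=3, fast=6, a=[8, 1, 0, 0, 0, 5, 6]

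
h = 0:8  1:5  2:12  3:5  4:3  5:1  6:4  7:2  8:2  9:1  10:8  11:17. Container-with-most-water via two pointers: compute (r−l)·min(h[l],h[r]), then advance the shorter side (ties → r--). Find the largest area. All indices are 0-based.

max area = 108

l=0 r=11: min(8,17)*11=88 best=88 *, l++
l=1 r=11: min(5,17)*10=50 best=88, l++
l=2 r=11: min(12,17)*9=108 best=108 *, l++
l=3 r=11: min(5,17)*8=40 best=108, l++
l=4 r=11: min(3,17)*7=21 best=108, l++
l=5 r=11: min(1,17)*6=6 best=108, l++
l=6 r=11: min(4,17)*5=20 best=108, l++
l=7 r=11: min(2,17)*4=8 best=108, l++
l=8 r=11: min(2,17)*3=6 best=108, l++
l=9 r=11: min(1,17)*2=2 best=108, l++
l=10 r=11: min(8,17)*1=8 best=108, l++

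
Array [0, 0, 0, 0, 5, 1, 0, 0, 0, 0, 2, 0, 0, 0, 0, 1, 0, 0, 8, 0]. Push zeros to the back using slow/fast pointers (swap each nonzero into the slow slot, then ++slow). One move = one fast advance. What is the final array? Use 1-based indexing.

[5, 1, 2, 1, 8, 0, 0, 0, 0, 0, 0, 0, 0, 0, 0, 0, 0, 0, 0, 0]

(s=1,f=1) a[fast]=0 → fast++
(s=1,f=2) a[fast]=0 → fast++
(s=1,f=3) a[fast]=0 → fast++
(s=1,f=4) a[fast]=0 → fast++
(s=1,f=5) a[fast]=5≠0 swap→a[1]=5 → slow++,fast++
(s=2,f=6) a[fast]=1≠0 swap→a[2]=1 → slow++,fast++
(s=3,f=7) a[fast]=0 → fast++
(s=3,f=8) a[fast]=0 → fast++
(s=3,f=9) a[fast]=0 → fast++
(s=3,f=10) a[fast]=0 → fast++
(s=3,f=11) a[fast]=2≠0 swap→a[3]=2 → slow++,fast++
(s=4,f=12) a[fast]=0 → fast++
(s=4,f=13) a[fast]=0 → fast++
(s=4,f=14) a[fast]=0 → fast++
(s=4,f=15) a[fast]=0 → fast++
(s=4,f=16) a[fast]=1≠0 swap→a[4]=1 → slow++,fast++
(s=5,f=17) a[fast]=0 → fast++
(s=5,f=18) a[fast]=0 → fast++
(s=5,f=19) a[fast]=8≠0 swap→a[5]=8 → slow++,fast++
(s=6,f=20) a[fast]=0 → fast++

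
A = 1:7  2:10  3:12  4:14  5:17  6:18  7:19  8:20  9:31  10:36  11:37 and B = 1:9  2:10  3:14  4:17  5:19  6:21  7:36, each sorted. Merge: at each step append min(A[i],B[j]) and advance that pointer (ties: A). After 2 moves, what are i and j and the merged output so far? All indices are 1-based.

i=2, j=2, merged so far=[7, 9]

[i=1,j=1] A[i]=7<=B[j]=9 take 7 → i++
[i=2,j=1] A[i]=10>B[j]=9 take 9 → j++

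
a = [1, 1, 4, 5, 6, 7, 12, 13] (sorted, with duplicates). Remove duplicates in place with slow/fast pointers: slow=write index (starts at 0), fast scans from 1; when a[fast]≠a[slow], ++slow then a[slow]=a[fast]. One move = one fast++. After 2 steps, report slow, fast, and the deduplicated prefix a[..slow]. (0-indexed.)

slow=1, fast=3, prefix=[1, 4]

slow=0 fast=1: a[fast]=1=a[slow] dup, fast++
slow=0 fast=2: a[fast]=4≠a[slow]=1 write a[1]=4, slow++,fast++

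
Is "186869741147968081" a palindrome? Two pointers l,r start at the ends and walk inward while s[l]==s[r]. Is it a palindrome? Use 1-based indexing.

[1,18] '1'=='1' → l++,r--
[2,17] '8'=='8' → l++,r--
[3,16] '6'!='0' → stop

not a palindrome (mismatch at 3,16)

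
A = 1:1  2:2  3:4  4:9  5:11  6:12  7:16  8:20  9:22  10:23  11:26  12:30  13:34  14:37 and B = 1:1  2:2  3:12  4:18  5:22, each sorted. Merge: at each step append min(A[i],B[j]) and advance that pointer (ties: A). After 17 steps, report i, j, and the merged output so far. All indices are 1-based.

i=1 j=1: A[i]=1<=B[j]=1 take 1, i++
i=2 j=1: A[i]=2>B[j]=1 take 1, j++
i=2 j=2: A[i]=2<=B[j]=2 take 2, i++
i=3 j=2: A[i]=4>B[j]=2 take 2, j++
i=3 j=3: A[i]=4<=B[j]=12 take 4, i++
i=4 j=3: A[i]=9<=B[j]=12 take 9, i++
i=5 j=3: A[i]=11<=B[j]=12 take 11, i++
i=6 j=3: A[i]=12<=B[j]=12 take 12, i++
i=7 j=3: A[i]=16>B[j]=12 take 12, j++
i=7 j=4: A[i]=16<=B[j]=18 take 16, i++
i=8 j=4: A[i]=20>B[j]=18 take 18, j++
i=8 j=5: A[i]=20<=B[j]=22 take 20, i++
i=9 j=5: A[i]=22<=B[j]=22 take 22, i++
i=10 j=5: A[i]=23>B[j]=22 take 22, j++
i=10 j=6: B done, take A[i]=23, i++
i=11 j=6: B done, take A[i]=26, i++
i=12 j=6: B done, take A[i]=30, i++

i=13, j=6, merged so far=[1, 1, 2, 2, 4, 9, 11, 12, 12, 16, 18, 20, 22, 22, 23, 26, 30]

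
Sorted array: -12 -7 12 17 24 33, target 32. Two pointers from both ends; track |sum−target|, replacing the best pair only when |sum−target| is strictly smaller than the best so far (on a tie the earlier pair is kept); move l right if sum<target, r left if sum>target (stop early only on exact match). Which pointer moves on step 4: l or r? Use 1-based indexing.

l=1 r=6: -12+33=21 d=11 *, l++
l=2 r=6: -7+33=26 d=6 *, l++
l=3 r=6: 12+33=45 d=13, r--
l=3 r=5: 12+24=36 d=4 *, r--

r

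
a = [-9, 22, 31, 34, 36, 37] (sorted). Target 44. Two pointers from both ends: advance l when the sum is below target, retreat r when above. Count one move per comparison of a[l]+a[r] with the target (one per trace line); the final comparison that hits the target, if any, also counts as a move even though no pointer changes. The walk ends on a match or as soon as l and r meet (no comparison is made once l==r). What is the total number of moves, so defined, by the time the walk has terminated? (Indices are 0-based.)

[0,5] -9+37=28 <44 → l++
[1,5] 22+37=59 >44 → r--
[1,4] 22+36=58 >44 → r--
[1,3] 22+34=56 >44 → r--
[1,2] 22+31=53 >44 → r--

5 moves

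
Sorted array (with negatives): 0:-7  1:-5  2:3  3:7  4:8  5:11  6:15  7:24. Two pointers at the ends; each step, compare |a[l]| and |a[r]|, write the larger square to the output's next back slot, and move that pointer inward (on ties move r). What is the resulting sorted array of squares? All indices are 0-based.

l=0 r=7: |-7|<=|24| out[7]=576, r--
l=0 r=6: |-7|<=|15| out[6]=225, r--
l=0 r=5: |-7|<=|11| out[5]=121, r--
l=0 r=4: |-7|<=|8| out[4]=64, r--
l=0 r=3: |-7|<=|7| out[3]=49, r--
l=0 r=2: |-7|>|3| out[2]=49, l++
l=1 r=2: |-5|>|3| out[1]=25, l++
l=2 r=2: |3|<=|3| out[0]=9, r--

[9, 25, 49, 49, 64, 121, 225, 576]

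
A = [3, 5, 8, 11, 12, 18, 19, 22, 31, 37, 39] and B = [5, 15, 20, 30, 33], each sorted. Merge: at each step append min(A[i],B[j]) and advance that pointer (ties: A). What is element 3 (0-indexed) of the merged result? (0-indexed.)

i=0 j=0: A[i]=3<=B[j]=5 take 3, i++
i=1 j=0: A[i]=5<=B[j]=5 take 5, i++
i=2 j=0: A[i]=8>B[j]=5 take 5, j++
i=2 j=1: A[i]=8<=B[j]=15 take 8, i++
i=3 j=1: A[i]=11<=B[j]=15 take 11, i++
i=4 j=1: A[i]=12<=B[j]=15 take 12, i++
i=5 j=1: A[i]=18>B[j]=15 take 15, j++
i=5 j=2: A[i]=18<=B[j]=20 take 18, i++
i=6 j=2: A[i]=19<=B[j]=20 take 19, i++
i=7 j=2: A[i]=22>B[j]=20 take 20, j++
i=7 j=3: A[i]=22<=B[j]=30 take 22, i++
i=8 j=3: A[i]=31>B[j]=30 take 30, j++
i=8 j=4: A[i]=31<=B[j]=33 take 31, i++
i=9 j=4: A[i]=37>B[j]=33 take 33, j++
i=9 j=5: B done, take A[i]=37, i++
i=10 j=5: B done, take A[i]=39, i++

merged[3] = 8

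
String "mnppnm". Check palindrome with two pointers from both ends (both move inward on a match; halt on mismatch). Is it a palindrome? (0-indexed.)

[0,5] 'm'=='m' → l++,r--
[1,4] 'n'=='n' → l++,r--
[2,3] 'p'=='p' → l++,r--

palindrome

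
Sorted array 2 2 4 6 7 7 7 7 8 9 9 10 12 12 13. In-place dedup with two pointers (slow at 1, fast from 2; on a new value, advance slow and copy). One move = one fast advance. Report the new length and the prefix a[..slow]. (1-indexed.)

length 9; prefix = [2, 4, 6, 7, 8, 9, 10, 12, 13]

slow=1 fast=2: a[fast]=2=a[slow] dup, fast++
slow=1 fast=3: a[fast]=4≠a[slow]=2 write a[2]=4, slow++,fast++
slow=2 fast=4: a[fast]=6≠a[slow]=4 write a[3]=6, slow++,fast++
slow=3 fast=5: a[fast]=7≠a[slow]=6 write a[4]=7, slow++,fast++
slow=4 fast=6: a[fast]=7=a[slow] dup, fast++
slow=4 fast=7: a[fast]=7=a[slow] dup, fast++
slow=4 fast=8: a[fast]=7=a[slow] dup, fast++
slow=4 fast=9: a[fast]=8≠a[slow]=7 write a[5]=8, slow++,fast++
slow=5 fast=10: a[fast]=9≠a[slow]=8 write a[6]=9, slow++,fast++
slow=6 fast=11: a[fast]=9=a[slow] dup, fast++
slow=6 fast=12: a[fast]=10≠a[slow]=9 write a[7]=10, slow++,fast++
slow=7 fast=13: a[fast]=12≠a[slow]=10 write a[8]=12, slow++,fast++
slow=8 fast=14: a[fast]=12=a[slow] dup, fast++
slow=8 fast=15: a[fast]=13≠a[slow]=12 write a[9]=13, slow++,fast++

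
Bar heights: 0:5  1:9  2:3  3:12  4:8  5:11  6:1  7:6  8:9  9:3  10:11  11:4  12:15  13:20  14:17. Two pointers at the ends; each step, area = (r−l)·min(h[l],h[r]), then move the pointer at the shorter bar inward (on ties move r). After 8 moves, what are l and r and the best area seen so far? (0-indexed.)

[0,14] min(5,17)*14=70 best=70 * → l++
[1,14] min(9,17)*13=117 best=117 * → l++
[2,14] min(3,17)*12=36 best=117 → l++
[3,14] min(12,17)*11=132 best=132 * → l++
[4,14] min(8,17)*10=80 best=132 → l++
[5,14] min(11,17)*9=99 best=132 → l++
[6,14] min(1,17)*8=8 best=132 → l++
[7,14] min(6,17)*7=42 best=132 → l++

l=8, r=14, best area=132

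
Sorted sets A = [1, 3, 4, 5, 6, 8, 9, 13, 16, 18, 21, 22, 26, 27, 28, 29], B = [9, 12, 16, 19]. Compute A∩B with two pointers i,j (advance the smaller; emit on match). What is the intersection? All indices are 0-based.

intersection = [9, 16]

i=0 j=0: 1<9, i++
i=1 j=0: 3<9, i++
i=2 j=0: 4<9, i++
i=3 j=0: 5<9, i++
i=4 j=0: 6<9, i++
i=5 j=0: 8<9, i++
i=6 j=0: 9==9 emit, i++,j++
i=7 j=1: 13>12, j++
i=7 j=2: 13<16, i++
i=8 j=2: 16==16 emit, i++,j++
i=9 j=3: 18<19, i++
i=10 j=3: 21>19, j++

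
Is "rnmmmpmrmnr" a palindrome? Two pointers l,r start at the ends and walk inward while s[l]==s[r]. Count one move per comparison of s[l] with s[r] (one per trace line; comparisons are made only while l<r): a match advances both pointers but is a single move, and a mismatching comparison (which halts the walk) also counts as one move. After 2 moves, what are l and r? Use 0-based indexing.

l=2, r=8

[0,10] 'r'=='r' → l++,r--
[1,9] 'n'=='n' → l++,r--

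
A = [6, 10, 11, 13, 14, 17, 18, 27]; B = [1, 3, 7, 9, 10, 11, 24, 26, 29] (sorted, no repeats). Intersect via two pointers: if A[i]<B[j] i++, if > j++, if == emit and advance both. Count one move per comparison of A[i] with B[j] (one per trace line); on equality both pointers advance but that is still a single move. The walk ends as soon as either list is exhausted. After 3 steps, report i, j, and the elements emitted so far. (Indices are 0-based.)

i=1, j=2, emitted=[]

[i=0,j=0] 6>1 → j++
[i=0,j=1] 6>3 → j++
[i=0,j=2] 6<7 → i++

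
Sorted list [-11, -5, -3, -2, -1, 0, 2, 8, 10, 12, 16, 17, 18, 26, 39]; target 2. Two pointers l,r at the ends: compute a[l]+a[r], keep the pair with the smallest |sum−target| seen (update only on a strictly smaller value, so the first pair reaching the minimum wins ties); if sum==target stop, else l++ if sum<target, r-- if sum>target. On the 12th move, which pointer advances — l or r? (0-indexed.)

l=0 r=14: -11+39=28 d=26 *, r--
l=0 r=13: -11+26=15 d=13 *, r--
l=0 r=12: -11+18=7 d=5 *, r--
l=0 r=11: -11+17=6 d=4 *, r--
l=0 r=10: -11+16=5 d=3 *, r--
l=0 r=9: -11+12=1 d=1 *, l++
l=1 r=9: -5+12=7 d=5, r--
l=1 r=8: -5+10=5 d=3, r--
l=1 r=7: -5+8=3 d=1, r--
l=1 r=6: -5+2=-3 d=5, l++
l=2 r=6: -3+2=-1 d=3, l++
l=3 r=6: -2+2=0 d=2, l++

l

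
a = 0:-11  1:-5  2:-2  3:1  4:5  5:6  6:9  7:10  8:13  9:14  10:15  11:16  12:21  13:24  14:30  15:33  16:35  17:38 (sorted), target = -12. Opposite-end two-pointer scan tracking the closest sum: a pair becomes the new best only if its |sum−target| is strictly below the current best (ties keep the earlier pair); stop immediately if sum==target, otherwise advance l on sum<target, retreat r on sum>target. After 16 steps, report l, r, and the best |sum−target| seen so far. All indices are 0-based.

l=0 r=17: -11+38=27 d=39 *, r--
l=0 r=16: -11+35=24 d=36 *, r--
l=0 r=15: -11+33=22 d=34 *, r--
l=0 r=14: -11+30=19 d=31 *, r--
l=0 r=13: -11+24=13 d=25 *, r--
l=0 r=12: -11+21=10 d=22 *, r--
l=0 r=11: -11+16=5 d=17 *, r--
l=0 r=10: -11+15=4 d=16 *, r--
l=0 r=9: -11+14=3 d=15 *, r--
l=0 r=8: -11+13=2 d=14 *, r--
l=0 r=7: -11+10=-1 d=11 *, r--
l=0 r=6: -11+9=-2 d=10 *, r--
l=0 r=5: -11+6=-5 d=7 *, r--
l=0 r=4: -11+5=-6 d=6 *, r--
l=0 r=3: -11+1=-10 d=2 *, r--
l=0 r=2: -11+-2=-13 d=1 *, l++

l=1, r=2, best |Δ|=1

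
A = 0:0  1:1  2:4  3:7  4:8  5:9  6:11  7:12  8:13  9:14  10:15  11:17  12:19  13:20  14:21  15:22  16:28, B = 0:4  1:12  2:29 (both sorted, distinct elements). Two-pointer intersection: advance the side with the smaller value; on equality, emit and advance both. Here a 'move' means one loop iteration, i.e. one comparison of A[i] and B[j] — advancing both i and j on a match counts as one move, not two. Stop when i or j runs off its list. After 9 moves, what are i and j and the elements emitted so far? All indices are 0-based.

[i=0,j=0] 0<4 → i++
[i=1,j=0] 1<4 → i++
[i=2,j=0] 4==4 emit → i++,j++
[i=3,j=1] 7<12 → i++
[i=4,j=1] 8<12 → i++
[i=5,j=1] 9<12 → i++
[i=6,j=1] 11<12 → i++
[i=7,j=1] 12==12 emit → i++,j++
[i=8,j=2] 13<29 → i++

i=9, j=2, emitted=[4, 12]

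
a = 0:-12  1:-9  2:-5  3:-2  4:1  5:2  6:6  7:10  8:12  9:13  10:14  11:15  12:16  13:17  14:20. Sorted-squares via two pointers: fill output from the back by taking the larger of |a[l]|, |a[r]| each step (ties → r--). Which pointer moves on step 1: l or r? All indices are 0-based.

[0,14] |-12|<=|20| out[14]=400 → r--

r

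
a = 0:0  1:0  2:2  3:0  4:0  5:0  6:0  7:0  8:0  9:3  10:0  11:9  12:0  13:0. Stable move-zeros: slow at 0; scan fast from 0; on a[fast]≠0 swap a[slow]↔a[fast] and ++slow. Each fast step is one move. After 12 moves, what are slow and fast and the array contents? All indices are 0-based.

slow=3, fast=12, a=[2, 3, 9, 0, 0, 0, 0, 0, 0, 0, 0, 0, 0, 0]

(s=0,f=0) a[fast]=0 → fast++
(s=0,f=1) a[fast]=0 → fast++
(s=0,f=2) a[fast]=2≠0 swap→a[0]=2 → slow++,fast++
(s=1,f=3) a[fast]=0 → fast++
(s=1,f=4) a[fast]=0 → fast++
(s=1,f=5) a[fast]=0 → fast++
(s=1,f=6) a[fast]=0 → fast++
(s=1,f=7) a[fast]=0 → fast++
(s=1,f=8) a[fast]=0 → fast++
(s=1,f=9) a[fast]=3≠0 swap→a[1]=3 → slow++,fast++
(s=2,f=10) a[fast]=0 → fast++
(s=2,f=11) a[fast]=9≠0 swap→a[2]=9 → slow++,fast++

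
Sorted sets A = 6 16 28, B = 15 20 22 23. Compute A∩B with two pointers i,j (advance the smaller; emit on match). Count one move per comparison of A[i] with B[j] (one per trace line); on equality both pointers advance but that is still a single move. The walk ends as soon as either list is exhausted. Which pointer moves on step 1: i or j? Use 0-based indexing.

i

i=0 j=0: 6<15, i++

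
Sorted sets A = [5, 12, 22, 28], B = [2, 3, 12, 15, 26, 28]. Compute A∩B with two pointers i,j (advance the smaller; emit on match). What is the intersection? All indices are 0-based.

intersection = [12, 28]

[i=0,j=0] 5>2 → j++
[i=0,j=1] 5>3 → j++
[i=0,j=2] 5<12 → i++
[i=1,j=2] 12==12 emit → i++,j++
[i=2,j=3] 22>15 → j++
[i=2,j=4] 22<26 → i++
[i=3,j=4] 28>26 → j++
[i=3,j=5] 28==28 emit → i++,j++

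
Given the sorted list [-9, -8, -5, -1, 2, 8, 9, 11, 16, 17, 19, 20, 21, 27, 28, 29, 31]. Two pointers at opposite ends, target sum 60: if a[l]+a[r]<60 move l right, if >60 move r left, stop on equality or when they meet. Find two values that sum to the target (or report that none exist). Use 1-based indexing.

(29, 31)

[1,17] -9+31=22 <60 → l++
[2,17] -8+31=23 <60 → l++
[3,17] -5+31=26 <60 → l++
[4,17] -1+31=30 <60 → l++
[5,17] 2+31=33 <60 → l++
[6,17] 8+31=39 <60 → l++
[7,17] 9+31=40 <60 → l++
[8,17] 11+31=42 <60 → l++
[9,17] 16+31=47 <60 → l++
[10,17] 17+31=48 <60 → l++
[11,17] 19+31=50 <60 → l++
[12,17] 20+31=51 <60 → l++
[13,17] 21+31=52 <60 → l++
[14,17] 27+31=58 <60 → l++
[15,17] 28+31=59 <60 → l++
[16,17] 29+31=60 → found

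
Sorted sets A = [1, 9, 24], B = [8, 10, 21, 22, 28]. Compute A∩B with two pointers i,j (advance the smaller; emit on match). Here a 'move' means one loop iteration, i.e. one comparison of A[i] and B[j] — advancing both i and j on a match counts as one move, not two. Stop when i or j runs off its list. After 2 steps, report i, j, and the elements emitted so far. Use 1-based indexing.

i=1 j=1: 1<8, i++
i=2 j=1: 9>8, j++

i=2, j=2, emitted=[]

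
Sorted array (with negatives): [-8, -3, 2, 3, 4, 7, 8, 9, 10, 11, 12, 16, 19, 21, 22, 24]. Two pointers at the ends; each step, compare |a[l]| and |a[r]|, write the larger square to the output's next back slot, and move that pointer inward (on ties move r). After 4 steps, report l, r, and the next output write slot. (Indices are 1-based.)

[1,16] |-8|<=|24| out[16]=576 → r--
[1,15] |-8|<=|22| out[15]=484 → r--
[1,14] |-8|<=|21| out[14]=441 → r--
[1,13] |-8|<=|19| out[13]=361 → r--

l=1, r=12, next write slot=12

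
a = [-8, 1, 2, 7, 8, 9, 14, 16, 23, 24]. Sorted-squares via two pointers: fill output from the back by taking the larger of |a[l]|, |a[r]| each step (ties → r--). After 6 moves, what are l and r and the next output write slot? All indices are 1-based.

l=1, r=4, next write slot=4

[1,10] |-8|<=|24| out[10]=576 → r--
[1,9] |-8|<=|23| out[9]=529 → r--
[1,8] |-8|<=|16| out[8]=256 → r--
[1,7] |-8|<=|14| out[7]=196 → r--
[1,6] |-8|<=|9| out[6]=81 → r--
[1,5] |-8|<=|8| out[5]=64 → r--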